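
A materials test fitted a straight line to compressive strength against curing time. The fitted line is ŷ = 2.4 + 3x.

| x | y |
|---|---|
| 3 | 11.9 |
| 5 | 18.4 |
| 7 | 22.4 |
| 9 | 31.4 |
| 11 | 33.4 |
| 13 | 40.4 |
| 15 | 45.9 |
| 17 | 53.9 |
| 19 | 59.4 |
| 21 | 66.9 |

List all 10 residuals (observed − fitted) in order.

0.5, 1, -1, 2, -2, -1, -1.5, 0.5, 0, 1.5

x=3: ŷ = 2.4 + 3·3 = 11.4; r = 11.9 − 11.4 = 0.5
x=5: ŷ = 2.4 + 3·5 = 17.4; r = 18.4 − 17.4 = 1
x=7: ŷ = 2.4 + 3·7 = 23.4; r = 22.4 − 23.4 = -1
x=9: ŷ = 2.4 + 3·9 = 29.4; r = 31.4 − 29.4 = 2
x=11: ŷ = 2.4 + 3·11 = 35.4; r = 33.4 − 35.4 = -2
x=13: ŷ = 2.4 + 3·13 = 41.4; r = 40.4 − 41.4 = -1
x=15: ŷ = 2.4 + 3·15 = 47.4; r = 45.9 − 47.4 = -1.5
x=17: ŷ = 2.4 + 3·17 = 53.4; r = 53.9 − 53.4 = 0.5
x=19: ŷ = 2.4 + 3·19 = 59.4; r = 59.4 − 59.4 = 0
x=21: ŷ = 2.4 + 3·21 = 65.4; r = 66.9 − 65.4 = 1.5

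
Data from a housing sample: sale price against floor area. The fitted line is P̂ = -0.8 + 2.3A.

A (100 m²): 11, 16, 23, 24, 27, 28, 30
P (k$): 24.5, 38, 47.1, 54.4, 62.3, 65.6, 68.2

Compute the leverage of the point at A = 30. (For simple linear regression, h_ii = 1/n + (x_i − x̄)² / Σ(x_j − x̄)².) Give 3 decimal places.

h = 0.330

Ā = (11 + 16 + 23 + 24 + 27 + 28 + 30)/7 = 22.7143
Σ(A − Ā)² = 137.224 + 45.0816 + 0.0816327 + 1.65306 + 18.3673 + 27.9388 + 53.0816 = 283.429
h = 1/7 + (7.28571)²/283.429 = 0.142857 + 0.187284 = 0.330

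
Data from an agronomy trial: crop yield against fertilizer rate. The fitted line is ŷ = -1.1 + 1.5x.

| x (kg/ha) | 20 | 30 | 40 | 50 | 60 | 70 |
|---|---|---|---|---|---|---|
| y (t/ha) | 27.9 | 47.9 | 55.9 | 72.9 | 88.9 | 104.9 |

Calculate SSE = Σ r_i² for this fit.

x=20: ŷ = -1.1 + 1.5·20 = 28.9; r = 27.9 − 28.9 = -1
x=30: ŷ = -1.1 + 1.5·30 = 43.9; r = 47.9 − 43.9 = 4
x=40: ŷ = -1.1 + 1.5·40 = 58.9; r = 55.9 − 58.9 = -3
x=50: ŷ = -1.1 + 1.5·50 = 73.9; r = 72.9 − 73.9 = -1
x=60: ŷ = -1.1 + 1.5·60 = 88.9; r = 88.9 − 88.9 = 0
x=70: ŷ = -1.1 + 1.5·70 = 103.9; r = 104.9 − 103.9 = 1
SSE = 1 + 16 + 9 + 1 + 0 + 1 = 28

SSE = 28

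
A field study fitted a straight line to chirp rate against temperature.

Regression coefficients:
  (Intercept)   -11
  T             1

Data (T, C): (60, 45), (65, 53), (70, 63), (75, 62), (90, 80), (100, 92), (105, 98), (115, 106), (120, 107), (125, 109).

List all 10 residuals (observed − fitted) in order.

-4, -1, 4, -2, 1, 3, 4, 2, -2, -5

T=60: Ĉ = -11 + 60 = 49; r = 45 − 49 = -4
T=65: Ĉ = -11 + 65 = 54; r = 53 − 54 = -1
T=70: Ĉ = -11 + 70 = 59; r = 63 − 59 = 4
T=75: Ĉ = -11 + 75 = 64; r = 62 − 64 = -2
T=90: Ĉ = -11 + 90 = 79; r = 80 − 79 = 1
T=100: Ĉ = -11 + 100 = 89; r = 92 − 89 = 3
T=105: Ĉ = -11 + 105 = 94; r = 98 − 94 = 4
T=115: Ĉ = -11 + 115 = 104; r = 106 − 104 = 2
T=120: Ĉ = -11 + 120 = 109; r = 107 − 109 = -2
T=125: Ĉ = -11 + 125 = 114; r = 109 − 114 = -5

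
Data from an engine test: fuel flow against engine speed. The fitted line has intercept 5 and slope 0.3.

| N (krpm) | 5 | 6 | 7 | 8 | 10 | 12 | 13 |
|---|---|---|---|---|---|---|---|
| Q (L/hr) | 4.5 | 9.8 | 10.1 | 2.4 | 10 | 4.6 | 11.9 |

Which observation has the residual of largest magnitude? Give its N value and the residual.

N=5: ŷ = 5 + 0.3·5 = 6.5; r = 4.5 − 6.5 = -2
N=6: ŷ = 5 + 0.3·6 = 6.8; r = 9.8 − 6.8 = 3
N=7: ŷ = 5 + 0.3·7 = 7.1; r = 10.1 − 7.1 = 3
N=8: ŷ = 5 + 0.3·8 = 7.4; r = 2.4 − 7.4 = -5
N=10: ŷ = 5 + 0.3·10 = 8; r = 10 − 8 = 2
N=12: ŷ = 5 + 0.3·12 = 8.6; r = 4.6 − 8.6 = -4
N=13: ŷ = 5 + 0.3·13 = 8.9; r = 11.9 − 8.9 = 3
Largest |r| is 5 at N = 8, residual -5.

N = 8, r = -5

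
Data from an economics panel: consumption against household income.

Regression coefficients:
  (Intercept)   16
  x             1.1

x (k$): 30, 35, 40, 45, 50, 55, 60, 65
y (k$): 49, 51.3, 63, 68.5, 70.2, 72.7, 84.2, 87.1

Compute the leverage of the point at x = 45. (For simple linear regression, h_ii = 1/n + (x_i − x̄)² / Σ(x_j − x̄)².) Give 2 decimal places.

x̄ = (30 + 35 + 40 + 45 + 50 + 55 + 60 + 65)/8 = 47.5
Σ(x − x̄)² = 306.25 + 156.25 + 56.25 + 6.25 + 6.25 + 56.25 + 156.25 + 306.25 = 1050
h = 1/8 + (-2.5)²/1050 = 0.125 + 0.00595238 = 0.13

h = 0.13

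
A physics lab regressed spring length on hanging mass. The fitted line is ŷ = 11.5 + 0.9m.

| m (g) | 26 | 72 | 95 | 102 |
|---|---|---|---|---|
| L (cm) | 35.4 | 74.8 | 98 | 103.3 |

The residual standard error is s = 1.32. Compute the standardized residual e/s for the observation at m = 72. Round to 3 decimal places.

ŷ = 11.5 + 0.9·72 = 76.3
e = 74.8 − 76.3 = -1.5
e/s = -1.5 / 1.32 = -1.136

-1.136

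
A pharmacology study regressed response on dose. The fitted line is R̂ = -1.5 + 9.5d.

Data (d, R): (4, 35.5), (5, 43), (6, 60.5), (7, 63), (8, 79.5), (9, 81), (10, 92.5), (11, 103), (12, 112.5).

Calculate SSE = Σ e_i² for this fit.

d=4: R̂ = -1.5 + 9.5·4 = 36.5; e = 35.5 − 36.5 = -1
d=5: R̂ = -1.5 + 9.5·5 = 46; e = 43 − 46 = -3
d=6: R̂ = -1.5 + 9.5·6 = 55.5; e = 60.5 − 55.5 = 5
d=7: R̂ = -1.5 + 9.5·7 = 65; e = 63 − 65 = -2
d=8: R̂ = -1.5 + 9.5·8 = 74.5; e = 79.5 − 74.5 = 5
d=9: R̂ = -1.5 + 9.5·9 = 84; e = 81 − 84 = -3
d=10: R̂ = -1.5 + 9.5·10 = 93.5; e = 92.5 − 93.5 = -1
d=11: R̂ = -1.5 + 9.5·11 = 103; e = 103 − 103 = 0
d=12: R̂ = -1.5 + 9.5·12 = 112.5; e = 112.5 − 112.5 = 0
SSE = 1 + 9 + 25 + 4 + 25 + 9 + 1 + 0 + 0 = 74

SSE = 74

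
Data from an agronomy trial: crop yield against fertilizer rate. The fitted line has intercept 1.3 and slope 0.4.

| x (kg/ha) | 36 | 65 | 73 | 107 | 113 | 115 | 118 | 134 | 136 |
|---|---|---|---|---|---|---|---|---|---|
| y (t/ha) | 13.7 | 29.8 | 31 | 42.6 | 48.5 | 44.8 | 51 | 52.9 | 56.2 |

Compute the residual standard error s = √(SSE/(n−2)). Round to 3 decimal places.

s = 2.188

x=36: ŷ = 1.3 + 0.4·36 = 15.7; r = 13.7 − 15.7 = -2
x=65: ŷ = 1.3 + 0.4·65 = 27.3; r = 29.8 − 27.3 = 2.5
x=73: ŷ = 1.3 + 0.4·73 = 30.5; r = 31 − 30.5 = 0.5
x=107: ŷ = 1.3 + 0.4·107 = 44.1; r = 42.6 − 44.1 = -1.5
x=113: ŷ = 1.3 + 0.4·113 = 46.5; r = 48.5 − 46.5 = 2
x=115: ŷ = 1.3 + 0.4·115 = 47.3; r = 44.8 − 47.3 = -2.5
x=118: ŷ = 1.3 + 0.4·118 = 48.5; r = 51 − 48.5 = 2.5
x=134: ŷ = 1.3 + 0.4·134 = 54.9; r = 52.9 − 54.9 = -2
x=136: ŷ = 1.3 + 0.4·136 = 55.7; r = 56.2 − 55.7 = 0.5
SSE = 4 + 6.25 + 0.25 + 2.25 + 4 + 6.25 + 6.25 + 4 + 0.25 = 33.5
s = √(33.5/7) = √4.78571 ≈ 2.188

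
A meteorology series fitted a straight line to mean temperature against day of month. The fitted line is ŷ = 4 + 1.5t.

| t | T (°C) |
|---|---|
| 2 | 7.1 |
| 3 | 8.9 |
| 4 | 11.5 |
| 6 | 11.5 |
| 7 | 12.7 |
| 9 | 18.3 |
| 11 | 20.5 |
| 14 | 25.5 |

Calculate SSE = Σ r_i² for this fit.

SSE = 8.8

t=2: ŷ = 4 + 1.5·2 = 7; r = 7.1 − 7 = 0.1
t=3: ŷ = 4 + 1.5·3 = 8.5; r = 8.9 − 8.5 = 0.4
t=4: ŷ = 4 + 1.5·4 = 10; r = 11.5 − 10 = 1.5
t=6: ŷ = 4 + 1.5·6 = 13; r = 11.5 − 13 = -1.5
t=7: ŷ = 4 + 1.5·7 = 14.5; r = 12.7 − 14.5 = -1.8
t=9: ŷ = 4 + 1.5·9 = 17.5; r = 18.3 − 17.5 = 0.8
t=11: ŷ = 4 + 1.5·11 = 20.5; r = 20.5 − 20.5 = 0
t=14: ŷ = 4 + 1.5·14 = 25; r = 25.5 − 25 = 0.5
SSE = 0.01 + 0.16 + 2.25 + 2.25 + 3.24 + 0.64 + 0 + 0.25 = 8.8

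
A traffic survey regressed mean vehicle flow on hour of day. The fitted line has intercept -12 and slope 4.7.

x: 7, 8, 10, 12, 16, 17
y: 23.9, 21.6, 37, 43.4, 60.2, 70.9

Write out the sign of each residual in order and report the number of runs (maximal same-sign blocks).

x=7: ŷ = -12 + 4.7·7 = 20.9; r = 23.9 − 20.9 = 3
x=8: ŷ = -12 + 4.7·8 = 25.6; r = 21.6 − 25.6 = -4
x=10: ŷ = -12 + 4.7·10 = 35; r = 37 − 35 = 2
x=12: ŷ = -12 + 4.7·12 = 44.4; r = 43.4 − 44.4 = -1
x=16: ŷ = -12 + 4.7·16 = 63.2; r = 60.2 − 63.2 = -3
x=17: ŷ = -12 + 4.7·17 = 67.9; r = 70.9 − 67.9 = 3
Signs: + − + − − +
Runs: +×1, −×1, +×1, −×2, +×1 → 5

5 runs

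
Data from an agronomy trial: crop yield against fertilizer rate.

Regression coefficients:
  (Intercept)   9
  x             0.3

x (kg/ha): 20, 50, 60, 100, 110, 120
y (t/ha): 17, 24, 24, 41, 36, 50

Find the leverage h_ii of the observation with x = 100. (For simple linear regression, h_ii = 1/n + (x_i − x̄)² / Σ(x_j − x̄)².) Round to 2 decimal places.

h = 0.24

x̄ = (20 + 50 + 60 + 100 + 110 + 120)/6 = 76.6667
Σ(x − x̄)² = 3211.11 + 711.111 + 277.778 + 544.444 + 1111.11 + 1877.78 = 7733.33
h = 1/6 + (23.3333)²/7733.33 = 0.166667 + 0.0704023 = 0.24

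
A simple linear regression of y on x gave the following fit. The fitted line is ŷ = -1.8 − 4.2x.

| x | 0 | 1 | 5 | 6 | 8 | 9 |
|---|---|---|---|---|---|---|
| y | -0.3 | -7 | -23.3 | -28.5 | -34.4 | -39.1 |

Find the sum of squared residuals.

x=0: ŷ = -1.8 − 4.2·0 = -1.8; r = -0.3 − (-1.8) = 1.5
x=1: ŷ = -1.8 − 4.2·1 = -6; r = -7 − (-6) = -1
x=5: ŷ = -1.8 − 4.2·5 = -22.8; r = -23.3 − (-22.8) = -0.5
x=6: ŷ = -1.8 − 4.2·6 = -27; r = -28.5 − (-27) = -1.5
x=8: ŷ = -1.8 − 4.2·8 = -35.4; r = -34.4 − (-35.4) = 1
x=9: ŷ = -1.8 − 4.2·9 = -39.6; r = -39.1 − (-39.6) = 0.5
SSE = 2.25 + 1 + 0.25 + 2.25 + 1 + 0.25 = 7

SSE = 7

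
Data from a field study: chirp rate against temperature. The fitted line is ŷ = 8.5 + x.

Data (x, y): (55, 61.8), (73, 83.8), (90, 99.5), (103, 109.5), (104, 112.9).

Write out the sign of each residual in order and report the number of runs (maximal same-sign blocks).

4 runs

x=55: ŷ = 8.5 + 55 = 63.5; e = 61.8 − 63.5 = -1.7
x=73: ŷ = 8.5 + 73 = 81.5; e = 83.8 − 81.5 = 2.3
x=90: ŷ = 8.5 + 90 = 98.5; e = 99.5 − 98.5 = 1
x=103: ŷ = 8.5 + 103 = 111.5; e = 109.5 − 111.5 = -2
x=104: ŷ = 8.5 + 104 = 112.5; e = 112.9 − 112.5 = 0.4
Signs: − + + − +
Runs: −×1, +×2, −×1, +×1 → 4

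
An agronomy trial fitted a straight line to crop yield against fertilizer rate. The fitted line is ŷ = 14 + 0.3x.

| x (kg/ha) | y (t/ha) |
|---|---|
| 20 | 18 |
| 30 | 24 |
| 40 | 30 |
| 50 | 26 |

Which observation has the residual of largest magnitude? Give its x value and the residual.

x = 40, e = 4

x=20: ŷ = 14 + 0.3·20 = 20; e = 18 − 20 = -2
x=30: ŷ = 14 + 0.3·30 = 23; e = 24 − 23 = 1
x=40: ŷ = 14 + 0.3·40 = 26; e = 30 − 26 = 4
x=50: ŷ = 14 + 0.3·50 = 29; e = 26 − 29 = -3
Largest |e| is 4 at x = 40, residual 4.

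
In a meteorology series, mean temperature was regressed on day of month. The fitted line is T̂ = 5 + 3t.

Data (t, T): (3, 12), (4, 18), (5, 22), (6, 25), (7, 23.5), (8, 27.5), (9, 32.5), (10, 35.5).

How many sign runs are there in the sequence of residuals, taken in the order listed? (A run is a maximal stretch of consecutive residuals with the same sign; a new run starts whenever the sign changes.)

4 runs

t=3: T̂ = 5 + 3·3 = 14; e = 12 − 14 = -2
t=4: T̂ = 5 + 3·4 = 17; e = 18 − 17 = 1
t=5: T̂ = 5 + 3·5 = 20; e = 22 − 20 = 2
t=6: T̂ = 5 + 3·6 = 23; e = 25 − 23 = 2
t=7: T̂ = 5 + 3·7 = 26; e = 23.5 − 26 = -2.5
t=8: T̂ = 5 + 3·8 = 29; e = 27.5 − 29 = -1.5
t=9: T̂ = 5 + 3·9 = 32; e = 32.5 − 32 = 0.5
t=10: T̂ = 5 + 3·10 = 35; e = 35.5 − 35 = 0.5
Signs: − + + + − − + +
Runs: −×1, +×3, −×2, +×2 → 4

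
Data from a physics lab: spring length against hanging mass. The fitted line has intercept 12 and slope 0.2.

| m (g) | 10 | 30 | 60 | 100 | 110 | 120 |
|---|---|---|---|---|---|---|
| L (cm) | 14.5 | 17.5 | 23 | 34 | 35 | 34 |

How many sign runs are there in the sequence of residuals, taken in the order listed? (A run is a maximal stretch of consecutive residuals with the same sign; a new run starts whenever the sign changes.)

m=10: ŷ = 12 + 0.2·10 = 14; r = 14.5 − 14 = 0.5
m=30: ŷ = 12 + 0.2·30 = 18; r = 17.5 − 18 = -0.5
m=60: ŷ = 12 + 0.2·60 = 24; r = 23 − 24 = -1
m=100: ŷ = 12 + 0.2·100 = 32; r = 34 − 32 = 2
m=110: ŷ = 12 + 0.2·110 = 34; r = 35 − 34 = 1
m=120: ŷ = 12 + 0.2·120 = 36; r = 34 − 36 = -2
Signs: + − − + + −
Runs: +×1, −×2, +×2, −×1 → 4

4 runs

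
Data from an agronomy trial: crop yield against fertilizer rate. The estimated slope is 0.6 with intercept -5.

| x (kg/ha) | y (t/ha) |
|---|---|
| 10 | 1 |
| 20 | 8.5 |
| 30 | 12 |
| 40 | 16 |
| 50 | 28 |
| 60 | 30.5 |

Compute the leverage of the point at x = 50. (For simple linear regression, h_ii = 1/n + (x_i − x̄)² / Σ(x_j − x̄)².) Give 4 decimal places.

x̄ = (10 + 20 + 30 + 40 + 50 + 60)/6 = 35
Σ(x − x̄)² = 625 + 225 + 25 + 25 + 225 + 625 = 1750
h = 1/6 + (15)²/1750 = 0.166667 + 0.128571 = 0.2952

h = 0.2952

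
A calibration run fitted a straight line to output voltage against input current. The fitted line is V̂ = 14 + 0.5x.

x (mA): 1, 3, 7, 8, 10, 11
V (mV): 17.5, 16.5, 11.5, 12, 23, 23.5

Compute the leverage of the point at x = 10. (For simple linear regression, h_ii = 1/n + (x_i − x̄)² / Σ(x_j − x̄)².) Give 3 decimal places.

h = 0.310

x̄ = (1 + 3 + 7 + 8 + 10 + 11)/6 = 6.66667
Σ(x − x̄)² = 32.1111 + 13.4444 + 0.111111 + 1.77778 + 11.1111 + 18.7778 = 77.3333
h = 1/6 + (3.33333)²/77.3333 = 0.166667 + 0.143678 = 0.310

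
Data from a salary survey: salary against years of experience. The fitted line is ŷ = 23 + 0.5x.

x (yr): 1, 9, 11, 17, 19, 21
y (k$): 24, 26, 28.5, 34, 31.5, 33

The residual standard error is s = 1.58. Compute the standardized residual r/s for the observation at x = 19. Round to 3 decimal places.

ŷ = 23 + 0.5·19 = 32.5
r = 31.5 − 32.5 = -1
r/s = -1 / 1.58 = -0.633

-0.633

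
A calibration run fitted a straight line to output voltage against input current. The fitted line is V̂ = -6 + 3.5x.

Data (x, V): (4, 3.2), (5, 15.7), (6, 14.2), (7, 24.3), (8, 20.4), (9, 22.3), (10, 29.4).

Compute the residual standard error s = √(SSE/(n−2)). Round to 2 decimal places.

x=4: V̂ = -6 + 3.5·4 = 8; r = 3.2 − 8 = -4.8
x=5: V̂ = -6 + 3.5·5 = 11.5; r = 15.7 − 11.5 = 4.2
x=6: V̂ = -6 + 3.5·6 = 15; r = 14.2 − 15 = -0.8
x=7: V̂ = -6 + 3.5·7 = 18.5; r = 24.3 − 18.5 = 5.8
x=8: V̂ = -6 + 3.5·8 = 22; r = 20.4 − 22 = -1.6
x=9: V̂ = -6 + 3.5·9 = 25.5; r = 22.3 − 25.5 = -3.2
x=10: V̂ = -6 + 3.5·10 = 29; r = 29.4 − 29 = 0.4
SSE = 23.04 + 17.64 + 0.64 + 33.64 + 2.56 + 10.24 + 0.16 = 87.92
s = √(87.92/5) = √17.584 ≈ 4.19

s = 4.19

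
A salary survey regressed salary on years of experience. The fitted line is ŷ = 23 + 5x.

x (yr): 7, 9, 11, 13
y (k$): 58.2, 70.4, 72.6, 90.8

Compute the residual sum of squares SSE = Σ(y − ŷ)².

x=7: ŷ = 23 + 5·7 = 58; r = 58.2 − 58 = 0.2
x=9: ŷ = 23 + 5·9 = 68; r = 70.4 − 68 = 2.4
x=11: ŷ = 23 + 5·11 = 78; r = 72.6 − 78 = -5.4
x=13: ŷ = 23 + 5·13 = 88; r = 90.8 − 88 = 2.8
SSE = 0.04 + 5.76 + 29.16 + 7.84 = 42.8

SSE = 42.8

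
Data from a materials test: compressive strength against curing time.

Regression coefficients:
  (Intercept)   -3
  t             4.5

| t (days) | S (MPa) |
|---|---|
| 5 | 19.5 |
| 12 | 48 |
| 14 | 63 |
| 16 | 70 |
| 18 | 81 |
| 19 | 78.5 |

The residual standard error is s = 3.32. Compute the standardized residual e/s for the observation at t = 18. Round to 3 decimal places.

Ŝ = -3 + 4.5·18 = 78
e = 81 − 78 = 3
e/s = 3 / 3.32 = 0.904

0.904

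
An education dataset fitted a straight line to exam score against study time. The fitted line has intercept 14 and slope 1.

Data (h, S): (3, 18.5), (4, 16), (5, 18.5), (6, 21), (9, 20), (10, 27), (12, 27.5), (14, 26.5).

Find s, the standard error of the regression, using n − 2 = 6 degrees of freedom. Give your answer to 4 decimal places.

h=3: Ŝ = 14 + 3 = 17; e = 18.5 − 17 = 1.5
h=4: Ŝ = 14 + 4 = 18; e = 16 − 18 = -2
h=5: Ŝ = 14 + 5 = 19; e = 18.5 − 19 = -0.5
h=6: Ŝ = 14 + 6 = 20; e = 21 − 20 = 1
h=9: Ŝ = 14 + 9 = 23; e = 20 − 23 = -3
h=10: Ŝ = 14 + 10 = 24; e = 27 − 24 = 3
h=12: Ŝ = 14 + 12 = 26; e = 27.5 − 26 = 1.5
h=14: Ŝ = 14 + 14 = 28; e = 26.5 − 28 = -1.5
SSE = 2.25 + 4 + 0.25 + 1 + 9 + 9 + 2.25 + 2.25 = 30
s = √(30/6) = √5 ≈ 2.2361

s = 2.2361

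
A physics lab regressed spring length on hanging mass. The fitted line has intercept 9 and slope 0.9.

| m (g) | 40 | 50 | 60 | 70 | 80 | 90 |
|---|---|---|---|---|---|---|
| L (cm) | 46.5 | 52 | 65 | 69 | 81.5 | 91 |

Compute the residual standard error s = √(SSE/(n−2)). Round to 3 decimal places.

s = 2.264

m=40: L̂ = 9 + 0.9·40 = 45; r = 46.5 − 45 = 1.5
m=50: L̂ = 9 + 0.9·50 = 54; r = 52 − 54 = -2
m=60: L̂ = 9 + 0.9·60 = 63; r = 65 − 63 = 2
m=70: L̂ = 9 + 0.9·70 = 72; r = 69 − 72 = -3
m=80: L̂ = 9 + 0.9·80 = 81; r = 81.5 − 81 = 0.5
m=90: L̂ = 9 + 0.9·90 = 90; r = 91 − 90 = 1
SSE = 2.25 + 4 + 4 + 9 + 0.25 + 1 = 20.5
s = √(20.5/4) = √5.125 ≈ 2.264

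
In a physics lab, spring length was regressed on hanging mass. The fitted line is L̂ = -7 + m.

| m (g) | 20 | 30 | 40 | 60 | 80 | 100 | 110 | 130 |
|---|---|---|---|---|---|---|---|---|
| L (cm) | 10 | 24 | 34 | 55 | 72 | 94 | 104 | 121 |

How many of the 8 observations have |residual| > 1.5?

3

m=20: L̂ = -7 + 20 = 13; e = 10 − 13 = -3
m=30: L̂ = -7 + 30 = 23; e = 24 − 23 = 1
m=40: L̂ = -7 + 40 = 33; e = 34 − 33 = 1
m=60: L̂ = -7 + 60 = 53; e = 55 − 53 = 2
m=80: L̂ = -7 + 80 = 73; e = 72 − 73 = -1
m=100: L̂ = -7 + 100 = 93; e = 94 − 93 = 1
m=110: L̂ = -7 + 110 = 103; e = 104 − 103 = 1
m=130: L̂ = -7 + 130 = 123; e = 121 − 123 = -2
|e| > 1.5: m=20 (|e|=3), m=60 (|e|=2), m=130 (|e|=2) → 3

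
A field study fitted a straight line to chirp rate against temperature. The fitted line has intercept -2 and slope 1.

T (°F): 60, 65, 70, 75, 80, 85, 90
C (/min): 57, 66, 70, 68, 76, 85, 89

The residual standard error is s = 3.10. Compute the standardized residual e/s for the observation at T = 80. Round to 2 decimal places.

-0.65

Ĉ = -2 + 80 = 78
e = 76 − 78 = -2
e/s = -2 / 3.10 = -0.65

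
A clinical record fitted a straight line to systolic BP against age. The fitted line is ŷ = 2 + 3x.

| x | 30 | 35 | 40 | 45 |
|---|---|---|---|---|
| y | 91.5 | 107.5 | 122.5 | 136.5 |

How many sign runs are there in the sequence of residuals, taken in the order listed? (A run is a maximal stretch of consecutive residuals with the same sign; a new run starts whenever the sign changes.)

3 runs

x=30: ŷ = 2 + 3·30 = 92; e = 91.5 − 92 = -0.5
x=35: ŷ = 2 + 3·35 = 107; e = 107.5 − 107 = 0.5
x=40: ŷ = 2 + 3·40 = 122; e = 122.5 − 122 = 0.5
x=45: ŷ = 2 + 3·45 = 137; e = 136.5 − 137 = -0.5
Signs: − + + −
Runs: −×1, +×2, −×1 → 3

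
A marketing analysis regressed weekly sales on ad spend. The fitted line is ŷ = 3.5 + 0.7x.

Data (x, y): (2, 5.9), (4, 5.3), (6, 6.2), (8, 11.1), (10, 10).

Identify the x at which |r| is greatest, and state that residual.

x = 8, r = 2

x=2: ŷ = 3.5 + 0.7·2 = 4.9; r = 5.9 − 4.9 = 1
x=4: ŷ = 3.5 + 0.7·4 = 6.3; r = 5.3 − 6.3 = -1
x=6: ŷ = 3.5 + 0.7·6 = 7.7; r = 6.2 − 7.7 = -1.5
x=8: ŷ = 3.5 + 0.7·8 = 9.1; r = 11.1 − 9.1 = 2
x=10: ŷ = 3.5 + 0.7·10 = 10.5; r = 10 − 10.5 = -0.5
Largest |r| is 2 at x = 8, residual 2.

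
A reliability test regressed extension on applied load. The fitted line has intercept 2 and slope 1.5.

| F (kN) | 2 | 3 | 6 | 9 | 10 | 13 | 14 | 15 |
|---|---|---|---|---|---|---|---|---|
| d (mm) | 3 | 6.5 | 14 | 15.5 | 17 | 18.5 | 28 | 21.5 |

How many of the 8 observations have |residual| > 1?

5

F=2: ŷ = 2 + 1.5·2 = 5; e = 3 − 5 = -2
F=3: ŷ = 2 + 1.5·3 = 6.5; e = 6.5 − 6.5 = 0
F=6: ŷ = 2 + 1.5·6 = 11; e = 14 − 11 = 3
F=9: ŷ = 2 + 1.5·9 = 15.5; e = 15.5 − 15.5 = 0
F=10: ŷ = 2 + 1.5·10 = 17; e = 17 − 17 = 0
F=13: ŷ = 2 + 1.5·13 = 21.5; e = 18.5 − 21.5 = -3
F=14: ŷ = 2 + 1.5·14 = 23; e = 28 − 23 = 5
F=15: ŷ = 2 + 1.5·15 = 24.5; e = 21.5 − 24.5 = -3
|e| > 1: F=2 (|e|=2), F=6 (|e|=3), F=13 (|e|=3), F=14 (|e|=5), F=15 (|e|=3) → 5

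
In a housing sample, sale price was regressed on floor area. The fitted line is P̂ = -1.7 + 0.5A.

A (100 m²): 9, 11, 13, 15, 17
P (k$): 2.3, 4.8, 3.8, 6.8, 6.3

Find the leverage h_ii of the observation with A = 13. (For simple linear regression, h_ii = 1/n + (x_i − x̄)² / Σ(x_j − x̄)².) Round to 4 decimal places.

h = 0.2000

Ā = (9 + 11 + 13 + 15 + 17)/5 = 13
Σ(A − Ā)² = 16 + 4 + 0 + 4 + 16 = 40
h = 1/5 + (0)²/40 = 0.2 + 0 = 0.2000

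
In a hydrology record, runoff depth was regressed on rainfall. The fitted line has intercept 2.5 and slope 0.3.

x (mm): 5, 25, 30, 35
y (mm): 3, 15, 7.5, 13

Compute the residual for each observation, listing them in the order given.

-1, 5, -4, 0

x=5: ŷ = 2.5 + 0.3·5 = 4; e = 3 − 4 = -1
x=25: ŷ = 2.5 + 0.3·25 = 10; e = 15 − 10 = 5
x=30: ŷ = 2.5 + 0.3·30 = 11.5; e = 7.5 − 11.5 = -4
x=35: ŷ = 2.5 + 0.3·35 = 13; e = 13 − 13 = 0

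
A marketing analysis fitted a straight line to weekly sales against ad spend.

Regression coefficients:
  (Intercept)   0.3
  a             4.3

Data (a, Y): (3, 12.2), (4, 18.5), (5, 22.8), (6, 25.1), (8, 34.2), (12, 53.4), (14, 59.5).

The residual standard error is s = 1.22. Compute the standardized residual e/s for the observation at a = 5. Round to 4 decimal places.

Ŷ = 0.3 + 4.3·5 = 21.8
e = 22.8 − 21.8 = 1
e/s = 1 / 1.22 = 0.8197

0.8197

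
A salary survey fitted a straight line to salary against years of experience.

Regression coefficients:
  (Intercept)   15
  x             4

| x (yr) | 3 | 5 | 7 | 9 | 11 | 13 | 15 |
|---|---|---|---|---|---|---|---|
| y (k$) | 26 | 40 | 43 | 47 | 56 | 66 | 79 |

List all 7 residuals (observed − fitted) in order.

x=3: ŷ = 15 + 4·3 = 27; e = 26 − 27 = -1
x=5: ŷ = 15 + 4·5 = 35; e = 40 − 35 = 5
x=7: ŷ = 15 + 4·7 = 43; e = 43 − 43 = 0
x=9: ŷ = 15 + 4·9 = 51; e = 47 − 51 = -4
x=11: ŷ = 15 + 4·11 = 59; e = 56 − 59 = -3
x=13: ŷ = 15 + 4·13 = 67; e = 66 − 67 = -1
x=15: ŷ = 15 + 4·15 = 75; e = 79 − 75 = 4

-1, 5, 0, -4, -3, -1, 4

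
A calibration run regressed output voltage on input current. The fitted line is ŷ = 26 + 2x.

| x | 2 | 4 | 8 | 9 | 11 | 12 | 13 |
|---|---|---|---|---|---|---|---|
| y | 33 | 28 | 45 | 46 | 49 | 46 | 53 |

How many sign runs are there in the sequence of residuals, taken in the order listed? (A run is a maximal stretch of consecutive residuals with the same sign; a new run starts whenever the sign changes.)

5 runs

x=2: ŷ = 26 + 2·2 = 30; e = 33 − 30 = 3
x=4: ŷ = 26 + 2·4 = 34; e = 28 − 34 = -6
x=8: ŷ = 26 + 2·8 = 42; e = 45 − 42 = 3
x=9: ŷ = 26 + 2·9 = 44; e = 46 − 44 = 2
x=11: ŷ = 26 + 2·11 = 48; e = 49 − 48 = 1
x=12: ŷ = 26 + 2·12 = 50; e = 46 − 50 = -4
x=13: ŷ = 26 + 2·13 = 52; e = 53 − 52 = 1
Signs: + − + + + − +
Runs: +×1, −×1, +×3, −×1, +×1 → 5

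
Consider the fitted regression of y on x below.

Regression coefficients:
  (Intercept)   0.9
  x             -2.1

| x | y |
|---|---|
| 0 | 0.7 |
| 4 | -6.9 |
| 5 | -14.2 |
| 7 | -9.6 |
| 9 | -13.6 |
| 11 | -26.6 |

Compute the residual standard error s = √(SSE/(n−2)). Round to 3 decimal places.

s = 4.414

x=0: ŷ = 0.9 − 2.1·0 = 0.9; r = 0.7 − 0.9 = -0.2
x=4: ŷ = 0.9 − 2.1·4 = -7.5; r = -6.9 − (-7.5) = 0.6
x=5: ŷ = 0.9 − 2.1·5 = -9.6; r = -14.2 − (-9.6) = -4.6
x=7: ŷ = 0.9 − 2.1·7 = -13.8; r = -9.6 − (-13.8) = 4.2
x=9: ŷ = 0.9 − 2.1·9 = -18; r = -13.6 − (-18) = 4.4
x=11: ŷ = 0.9 − 2.1·11 = -22.2; r = -26.6 − (-22.2) = -4.4
SSE = 0.04 + 0.36 + 21.16 + 17.64 + 19.36 + 19.36 = 77.92
s = √(77.92/4) = √19.48 ≈ 4.414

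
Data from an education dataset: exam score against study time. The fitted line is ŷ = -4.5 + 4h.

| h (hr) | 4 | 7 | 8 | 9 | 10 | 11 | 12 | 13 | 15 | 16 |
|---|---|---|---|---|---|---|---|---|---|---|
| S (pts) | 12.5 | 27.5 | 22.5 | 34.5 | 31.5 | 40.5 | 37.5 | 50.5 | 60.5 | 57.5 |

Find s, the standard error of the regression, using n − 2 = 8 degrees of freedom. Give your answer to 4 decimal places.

h=4: ŷ = -4.5 + 4·4 = 11.5; e = 12.5 − 11.5 = 1
h=7: ŷ = -4.5 + 4·7 = 23.5; e = 27.5 − 23.5 = 4
h=8: ŷ = -4.5 + 4·8 = 27.5; e = 22.5 − 27.5 = -5
h=9: ŷ = -4.5 + 4·9 = 31.5; e = 34.5 − 31.5 = 3
h=10: ŷ = -4.5 + 4·10 = 35.5; e = 31.5 − 35.5 = -4
h=11: ŷ = -4.5 + 4·11 = 39.5; e = 40.5 − 39.5 = 1
h=12: ŷ = -4.5 + 4·12 = 43.5; e = 37.5 − 43.5 = -6
h=13: ŷ = -4.5 + 4·13 = 47.5; e = 50.5 − 47.5 = 3
h=15: ŷ = -4.5 + 4·15 = 55.5; e = 60.5 − 55.5 = 5
h=16: ŷ = -4.5 + 4·16 = 59.5; e = 57.5 − 59.5 = -2
SSE = 1 + 16 + 25 + 9 + 16 + 1 + 36 + 9 + 25 + 4 = 142
s = √(142/8) = √17.75 ≈ 4.2131

s = 4.2131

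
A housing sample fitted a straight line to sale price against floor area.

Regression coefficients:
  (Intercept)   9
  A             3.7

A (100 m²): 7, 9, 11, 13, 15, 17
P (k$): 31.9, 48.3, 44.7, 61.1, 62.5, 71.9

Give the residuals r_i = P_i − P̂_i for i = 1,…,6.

-3, 6, -5, 4, -2, 0

A=7: P̂ = 9 + 3.7·7 = 34.9; r = 31.9 − 34.9 = -3
A=9: P̂ = 9 + 3.7·9 = 42.3; r = 48.3 − 42.3 = 6
A=11: P̂ = 9 + 3.7·11 = 49.7; r = 44.7 − 49.7 = -5
A=13: P̂ = 9 + 3.7·13 = 57.1; r = 61.1 − 57.1 = 4
A=15: P̂ = 9 + 3.7·15 = 64.5; r = 62.5 − 64.5 = -2
A=17: P̂ = 9 + 3.7·17 = 71.9; r = 71.9 − 71.9 = 0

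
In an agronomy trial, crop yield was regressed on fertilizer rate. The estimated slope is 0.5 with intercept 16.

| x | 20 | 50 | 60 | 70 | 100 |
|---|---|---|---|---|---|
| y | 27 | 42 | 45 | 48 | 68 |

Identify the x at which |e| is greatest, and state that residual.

x = 70, e = -3

x=20: ŷ = 16 + 0.5·20 = 26; e = 27 − 26 = 1
x=50: ŷ = 16 + 0.5·50 = 41; e = 42 − 41 = 1
x=60: ŷ = 16 + 0.5·60 = 46; e = 45 − 46 = -1
x=70: ŷ = 16 + 0.5·70 = 51; e = 48 − 51 = -3
x=100: ŷ = 16 + 0.5·100 = 66; e = 68 − 66 = 2
Largest |e| is 3 at x = 70, residual -3.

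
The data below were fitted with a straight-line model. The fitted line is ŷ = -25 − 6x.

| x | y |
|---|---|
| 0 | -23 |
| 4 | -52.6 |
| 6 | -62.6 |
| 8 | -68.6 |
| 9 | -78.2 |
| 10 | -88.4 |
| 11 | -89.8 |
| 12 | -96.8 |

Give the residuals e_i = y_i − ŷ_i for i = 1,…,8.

2, -3.6, -1.6, 4.4, 0.8, -3.4, 1.2, 0.2

x=0: ŷ = -25 − 6·0 = -25; e = -23 − (-25) = 2
x=4: ŷ = -25 − 6·4 = -49; e = -52.6 − (-49) = -3.6
x=6: ŷ = -25 − 6·6 = -61; e = -62.6 − (-61) = -1.6
x=8: ŷ = -25 − 6·8 = -73; e = -68.6 − (-73) = 4.4
x=9: ŷ = -25 − 6·9 = -79; e = -78.2 − (-79) = 0.8
x=10: ŷ = -25 − 6·10 = -85; e = -88.4 − (-85) = -3.4
x=11: ŷ = -25 − 6·11 = -91; e = -89.8 − (-91) = 1.2
x=12: ŷ = -25 − 6·12 = -97; e = -96.8 − (-97) = 0.2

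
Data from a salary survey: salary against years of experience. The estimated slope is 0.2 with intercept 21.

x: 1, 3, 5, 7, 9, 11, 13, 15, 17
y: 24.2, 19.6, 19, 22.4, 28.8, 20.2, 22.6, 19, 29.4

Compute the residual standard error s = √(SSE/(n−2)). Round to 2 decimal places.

x=1: ŷ = 21 + 0.2·1 = 21.2; r = 24.2 − 21.2 = 3
x=3: ŷ = 21 + 0.2·3 = 21.6; r = 19.6 − 21.6 = -2
x=5: ŷ = 21 + 0.2·5 = 22; r = 19 − 22 = -3
x=7: ŷ = 21 + 0.2·7 = 22.4; r = 22.4 − 22.4 = 0
x=9: ŷ = 21 + 0.2·9 = 22.8; r = 28.8 − 22.8 = 6
x=11: ŷ = 21 + 0.2·11 = 23.2; r = 20.2 − 23.2 = -3
x=13: ŷ = 21 + 0.2·13 = 23.6; r = 22.6 − 23.6 = -1
x=15: ŷ = 21 + 0.2·15 = 24; r = 19 − 24 = -5
x=17: ŷ = 21 + 0.2·17 = 24.4; r = 29.4 − 24.4 = 5
SSE = 9 + 4 + 9 + 0 + 36 + 9 + 1 + 25 + 25 = 118
s = √(118/7) = √16.8571 ≈ 4.11

s = 4.11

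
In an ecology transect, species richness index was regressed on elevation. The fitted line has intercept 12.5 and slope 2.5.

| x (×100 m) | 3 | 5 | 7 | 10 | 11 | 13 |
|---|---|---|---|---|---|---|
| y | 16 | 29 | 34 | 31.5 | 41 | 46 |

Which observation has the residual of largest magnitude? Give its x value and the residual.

x = 10, r = -6

x=3: ŷ = 12.5 + 2.5·3 = 20; r = 16 − 20 = -4
x=5: ŷ = 12.5 + 2.5·5 = 25; r = 29 − 25 = 4
x=7: ŷ = 12.5 + 2.5·7 = 30; r = 34 − 30 = 4
x=10: ŷ = 12.5 + 2.5·10 = 37.5; r = 31.5 − 37.5 = -6
x=11: ŷ = 12.5 + 2.5·11 = 40; r = 41 − 40 = 1
x=13: ŷ = 12.5 + 2.5·13 = 45; r = 46 − 45 = 1
Largest |r| is 6 at x = 10, residual -6.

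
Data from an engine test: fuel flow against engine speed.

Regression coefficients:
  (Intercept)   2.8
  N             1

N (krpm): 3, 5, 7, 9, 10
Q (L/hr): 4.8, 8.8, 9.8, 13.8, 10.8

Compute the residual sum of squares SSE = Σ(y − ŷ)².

N=3: ŷ = 2.8 + 3 = 5.8; e = 4.8 − 5.8 = -1
N=5: ŷ = 2.8 + 5 = 7.8; e = 8.8 − 7.8 = 1
N=7: ŷ = 2.8 + 7 = 9.8; e = 9.8 − 9.8 = 0
N=9: ŷ = 2.8 + 9 = 11.8; e = 13.8 − 11.8 = 2
N=10: ŷ = 2.8 + 10 = 12.8; e = 10.8 − 12.8 = -2
SSE = 1 + 1 + 0 + 4 + 4 = 10

SSE = 10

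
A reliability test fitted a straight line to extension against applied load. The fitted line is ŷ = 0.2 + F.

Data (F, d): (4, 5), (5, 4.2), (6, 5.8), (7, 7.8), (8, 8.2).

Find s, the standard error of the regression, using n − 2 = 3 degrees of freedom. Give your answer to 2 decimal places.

F=4: ŷ = 0.2 + 4 = 4.2; r = 5 − 4.2 = 0.8
F=5: ŷ = 0.2 + 5 = 5.2; r = 4.2 − 5.2 = -1
F=6: ŷ = 0.2 + 6 = 6.2; r = 5.8 − 6.2 = -0.4
F=7: ŷ = 0.2 + 7 = 7.2; r = 7.8 − 7.2 = 0.6
F=8: ŷ = 0.2 + 8 = 8.2; r = 8.2 − 8.2 = 0
SSE = 0.64 + 1 + 0.16 + 0.36 + 0 = 2.16
s = √(2.16/3) = √0.72 ≈ 0.85

s = 0.85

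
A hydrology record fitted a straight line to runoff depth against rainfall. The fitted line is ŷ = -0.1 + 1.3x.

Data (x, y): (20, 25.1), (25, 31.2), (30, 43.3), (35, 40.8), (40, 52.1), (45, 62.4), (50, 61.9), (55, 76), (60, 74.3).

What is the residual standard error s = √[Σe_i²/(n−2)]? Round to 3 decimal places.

s = 3.813

x=20: ŷ = -0.1 + 1.3·20 = 25.9; e = 25.1 − 25.9 = -0.8
x=25: ŷ = -0.1 + 1.3·25 = 32.4; e = 31.2 − 32.4 = -1.2
x=30: ŷ = -0.1 + 1.3·30 = 38.9; e = 43.3 − 38.9 = 4.4
x=35: ŷ = -0.1 + 1.3·35 = 45.4; e = 40.8 − 45.4 = -4.6
x=40: ŷ = -0.1 + 1.3·40 = 51.9; e = 52.1 − 51.9 = 0.2
x=45: ŷ = -0.1 + 1.3·45 = 58.4; e = 62.4 − 58.4 = 4
x=50: ŷ = -0.1 + 1.3·50 = 64.9; e = 61.9 − 64.9 = -3
x=55: ŷ = -0.1 + 1.3·55 = 71.4; e = 76 − 71.4 = 4.6
x=60: ŷ = -0.1 + 1.3·60 = 77.9; e = 74.3 − 77.9 = -3.6
SSE = 0.64 + 1.44 + 19.36 + 21.16 + 0.04 + 16 + 9 + 21.16 + 12.96 = 101.76
s = √(101.76/7) = √14.5371 ≈ 3.813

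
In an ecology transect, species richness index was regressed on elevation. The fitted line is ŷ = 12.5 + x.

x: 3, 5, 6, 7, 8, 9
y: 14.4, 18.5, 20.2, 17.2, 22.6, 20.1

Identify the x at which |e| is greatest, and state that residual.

x=3: ŷ = 12.5 + 3 = 15.5; e = 14.4 − 15.5 = -1.1
x=5: ŷ = 12.5 + 5 = 17.5; e = 18.5 − 17.5 = 1
x=6: ŷ = 12.5 + 6 = 18.5; e = 20.2 − 18.5 = 1.7
x=7: ŷ = 12.5 + 7 = 19.5; e = 17.2 − 19.5 = -2.3
x=8: ŷ = 12.5 + 8 = 20.5; e = 22.6 − 20.5 = 2.1
x=9: ŷ = 12.5 + 9 = 21.5; e = 20.1 − 21.5 = -1.4
Largest |e| is 2.3 at x = 7, residual -2.3.

x = 7, e = -2.3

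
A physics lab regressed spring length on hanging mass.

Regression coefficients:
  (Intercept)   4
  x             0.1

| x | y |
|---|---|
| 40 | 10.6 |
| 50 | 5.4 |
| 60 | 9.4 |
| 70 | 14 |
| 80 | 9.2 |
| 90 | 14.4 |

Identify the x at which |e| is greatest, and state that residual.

x = 50, e = -3.6

x=40: ŷ = 4 + 0.1·40 = 8; e = 10.6 − 8 = 2.6
x=50: ŷ = 4 + 0.1·50 = 9; e = 5.4 − 9 = -3.6
x=60: ŷ = 4 + 0.1·60 = 10; e = 9.4 − 10 = -0.6
x=70: ŷ = 4 + 0.1·70 = 11; e = 14 − 11 = 3
x=80: ŷ = 4 + 0.1·80 = 12; e = 9.2 − 12 = -2.8
x=90: ŷ = 4 + 0.1·90 = 13; e = 14.4 − 13 = 1.4
Largest |e| is 3.6 at x = 50, residual -3.6.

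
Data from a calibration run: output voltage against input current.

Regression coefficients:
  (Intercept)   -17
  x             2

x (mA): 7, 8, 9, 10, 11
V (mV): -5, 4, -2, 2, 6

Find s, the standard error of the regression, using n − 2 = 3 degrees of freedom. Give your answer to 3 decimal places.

x=7: ŷ = -17 + 2·7 = -3; r = -5 − (-3) = -2
x=8: ŷ = -17 + 2·8 = -1; r = 4 − (-1) = 5
x=9: ŷ = -17 + 2·9 = 1; r = -2 − 1 = -3
x=10: ŷ = -17 + 2·10 = 3; r = 2 − 3 = -1
x=11: ŷ = -17 + 2·11 = 5; r = 6 − 5 = 1
SSE = 4 + 25 + 9 + 1 + 1 = 40
s = √(40/3) = √13.3333 ≈ 3.651

s = 3.651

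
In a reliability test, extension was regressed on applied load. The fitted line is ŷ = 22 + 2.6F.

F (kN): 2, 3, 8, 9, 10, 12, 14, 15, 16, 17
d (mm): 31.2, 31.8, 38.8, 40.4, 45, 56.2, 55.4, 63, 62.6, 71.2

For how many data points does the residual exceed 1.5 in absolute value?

9

F=2: ŷ = 22 + 2.6·2 = 27.2; r = 31.2 − 27.2 = 4
F=3: ŷ = 22 + 2.6·3 = 29.8; r = 31.8 − 29.8 = 2
F=8: ŷ = 22 + 2.6·8 = 42.8; r = 38.8 − 42.8 = -4
F=9: ŷ = 22 + 2.6·9 = 45.4; r = 40.4 − 45.4 = -5
F=10: ŷ = 22 + 2.6·10 = 48; r = 45 − 48 = -3
F=12: ŷ = 22 + 2.6·12 = 53.2; r = 56.2 − 53.2 = 3
F=14: ŷ = 22 + 2.6·14 = 58.4; r = 55.4 − 58.4 = -3
F=15: ŷ = 22 + 2.6·15 = 61; r = 63 − 61 = 2
F=16: ŷ = 22 + 2.6·16 = 63.6; r = 62.6 − 63.6 = -1
F=17: ŷ = 22 + 2.6·17 = 66.2; r = 71.2 − 66.2 = 5
|r| > 1.5: F=2 (|r|=4), F=3 (|r|=2), F=8 (|r|=4), F=9 (|r|=5), F=10 (|r|=3), F=12 (|r|=3), F=14 (|r|=3), F=15 (|r|=2), F=17 (|r|=5) → 9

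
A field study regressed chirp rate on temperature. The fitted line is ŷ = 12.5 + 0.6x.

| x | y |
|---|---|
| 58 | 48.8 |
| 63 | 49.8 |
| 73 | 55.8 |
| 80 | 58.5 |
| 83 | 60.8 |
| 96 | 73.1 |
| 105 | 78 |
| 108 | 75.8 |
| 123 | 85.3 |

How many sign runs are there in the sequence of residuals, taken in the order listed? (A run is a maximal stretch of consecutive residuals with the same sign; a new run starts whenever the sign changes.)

4 runs

x=58: ŷ = 12.5 + 0.6·58 = 47.3; r = 48.8 − 47.3 = 1.5
x=63: ŷ = 12.5 + 0.6·63 = 50.3; r = 49.8 − 50.3 = -0.5
x=73: ŷ = 12.5 + 0.6·73 = 56.3; r = 55.8 − 56.3 = -0.5
x=80: ŷ = 12.5 + 0.6·80 = 60.5; r = 58.5 − 60.5 = -2
x=83: ŷ = 12.5 + 0.6·83 = 62.3; r = 60.8 − 62.3 = -1.5
x=96: ŷ = 12.5 + 0.6·96 = 70.1; r = 73.1 − 70.1 = 3
x=105: ŷ = 12.5 + 0.6·105 = 75.5; r = 78 − 75.5 = 2.5
x=108: ŷ = 12.5 + 0.6·108 = 77.3; r = 75.8 − 77.3 = -1.5
x=123: ŷ = 12.5 + 0.6·123 = 86.3; r = 85.3 − 86.3 = -1
Signs: + − − − − + + − −
Runs: +×1, −×4, +×2, −×2 → 4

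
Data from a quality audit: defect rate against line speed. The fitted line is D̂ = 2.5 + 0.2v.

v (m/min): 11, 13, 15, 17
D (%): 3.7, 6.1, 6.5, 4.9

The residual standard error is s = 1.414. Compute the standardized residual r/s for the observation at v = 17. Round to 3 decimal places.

D̂ = 2.5 + 0.2·17 = 5.9
r = 4.9 − 5.9 = -1
r/s = -1 / 1.414 = -0.707

-0.707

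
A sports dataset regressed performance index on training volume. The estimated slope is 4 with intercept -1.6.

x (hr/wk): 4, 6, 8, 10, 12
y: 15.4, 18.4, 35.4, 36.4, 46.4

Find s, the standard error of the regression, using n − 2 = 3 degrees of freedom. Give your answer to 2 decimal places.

x=4: ŷ = -1.6 + 4·4 = 14.4; e = 15.4 − 14.4 = 1
x=6: ŷ = -1.6 + 4·6 = 22.4; e = 18.4 − 22.4 = -4
x=8: ŷ = -1.6 + 4·8 = 30.4; e = 35.4 − 30.4 = 5
x=10: ŷ = -1.6 + 4·10 = 38.4; e = 36.4 − 38.4 = -2
x=12: ŷ = -1.6 + 4·12 = 46.4; e = 46.4 − 46.4 = 0
SSE = 1 + 16 + 25 + 4 + 0 = 46
s = √(46/3) = √15.3333 ≈ 3.92

s = 3.92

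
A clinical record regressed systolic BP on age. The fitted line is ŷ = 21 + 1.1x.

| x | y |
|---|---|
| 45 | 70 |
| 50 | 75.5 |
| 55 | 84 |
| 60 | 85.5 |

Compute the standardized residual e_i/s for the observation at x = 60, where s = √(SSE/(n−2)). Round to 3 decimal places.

-0.707

x=45: ŷ = 21 + 1.1·45 = 70.5; e = 70 − 70.5 = -0.5
x=50: ŷ = 21 + 1.1·50 = 76; e = 75.5 − 76 = -0.5
x=55: ŷ = 21 + 1.1·55 = 81.5; e = 84 − 81.5 = 2.5
x=60: ŷ = 21 + 1.1·60 = 87; e = 85.5 − 87 = -1.5
SSE = 0.25 + 0.25 + 6.25 + 2.25 = 9
s = √(9/2) = 2.12132
e/s = -1.5 / 2.12132 = -0.707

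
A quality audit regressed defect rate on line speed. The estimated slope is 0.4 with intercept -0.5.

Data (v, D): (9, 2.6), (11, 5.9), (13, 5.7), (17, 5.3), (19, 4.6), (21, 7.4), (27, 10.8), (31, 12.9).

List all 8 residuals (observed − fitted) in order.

v=9: ŷ = -0.5 + 0.4·9 = 3.1; r = 2.6 − 3.1 = -0.5
v=11: ŷ = -0.5 + 0.4·11 = 3.9; r = 5.9 − 3.9 = 2
v=13: ŷ = -0.5 + 0.4·13 = 4.7; r = 5.7 − 4.7 = 1
v=17: ŷ = -0.5 + 0.4·17 = 6.3; r = 5.3 − 6.3 = -1
v=19: ŷ = -0.5 + 0.4·19 = 7.1; r = 4.6 − 7.1 = -2.5
v=21: ŷ = -0.5 + 0.4·21 = 7.9; r = 7.4 − 7.9 = -0.5
v=27: ŷ = -0.5 + 0.4·27 = 10.3; r = 10.8 − 10.3 = 0.5
v=31: ŷ = -0.5 + 0.4·31 = 11.9; r = 12.9 − 11.9 = 1

-0.5, 2, 1, -1, -2.5, -0.5, 0.5, 1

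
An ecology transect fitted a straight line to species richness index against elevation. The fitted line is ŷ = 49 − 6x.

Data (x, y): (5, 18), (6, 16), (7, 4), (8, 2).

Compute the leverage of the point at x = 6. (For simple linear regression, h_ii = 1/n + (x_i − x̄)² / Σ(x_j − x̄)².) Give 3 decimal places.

x̄ = (5 + 6 + 7 + 8)/4 = 6.5
Σ(x − x̄)² = 2.25 + 0.25 + 0.25 + 2.25 = 5
h = 1/4 + (-0.5)²/5 = 0.25 + 0.05 = 0.300

h = 0.300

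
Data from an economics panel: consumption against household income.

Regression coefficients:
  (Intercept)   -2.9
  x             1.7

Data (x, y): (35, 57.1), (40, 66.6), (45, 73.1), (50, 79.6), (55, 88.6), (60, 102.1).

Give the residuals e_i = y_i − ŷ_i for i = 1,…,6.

0.5, 1.5, -0.5, -2.5, -2, 3

x=35: ŷ = -2.9 + 1.7·35 = 56.6; e = 57.1 − 56.6 = 0.5
x=40: ŷ = -2.9 + 1.7·40 = 65.1; e = 66.6 − 65.1 = 1.5
x=45: ŷ = -2.9 + 1.7·45 = 73.6; e = 73.1 − 73.6 = -0.5
x=50: ŷ = -2.9 + 1.7·50 = 82.1; e = 79.6 − 82.1 = -2.5
x=55: ŷ = -2.9 + 1.7·55 = 90.6; e = 88.6 − 90.6 = -2
x=60: ŷ = -2.9 + 1.7·60 = 99.1; e = 102.1 − 99.1 = 3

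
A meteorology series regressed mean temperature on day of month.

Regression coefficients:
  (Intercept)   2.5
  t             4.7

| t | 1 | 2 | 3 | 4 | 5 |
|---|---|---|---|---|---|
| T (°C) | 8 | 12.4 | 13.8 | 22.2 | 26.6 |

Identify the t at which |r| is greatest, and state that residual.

t = 3, r = -2.8

t=1: ŷ = 2.5 + 4.7·1 = 7.2; r = 8 − 7.2 = 0.8
t=2: ŷ = 2.5 + 4.7·2 = 11.9; r = 12.4 − 11.9 = 0.5
t=3: ŷ = 2.5 + 4.7·3 = 16.6; r = 13.8 − 16.6 = -2.8
t=4: ŷ = 2.5 + 4.7·4 = 21.3; r = 22.2 − 21.3 = 0.9
t=5: ŷ = 2.5 + 4.7·5 = 26; r = 26.6 − 26 = 0.6
Largest |r| is 2.8 at t = 3, residual -2.8.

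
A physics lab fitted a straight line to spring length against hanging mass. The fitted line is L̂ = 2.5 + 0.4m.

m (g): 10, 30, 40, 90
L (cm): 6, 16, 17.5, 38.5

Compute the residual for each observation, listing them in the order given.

m=10: L̂ = 2.5 + 0.4·10 = 6.5; r = 6 − 6.5 = -0.5
m=30: L̂ = 2.5 + 0.4·30 = 14.5; r = 16 − 14.5 = 1.5
m=40: L̂ = 2.5 + 0.4·40 = 18.5; r = 17.5 − 18.5 = -1
m=90: L̂ = 2.5 + 0.4·90 = 38.5; r = 38.5 − 38.5 = 0

-0.5, 1.5, -1, 0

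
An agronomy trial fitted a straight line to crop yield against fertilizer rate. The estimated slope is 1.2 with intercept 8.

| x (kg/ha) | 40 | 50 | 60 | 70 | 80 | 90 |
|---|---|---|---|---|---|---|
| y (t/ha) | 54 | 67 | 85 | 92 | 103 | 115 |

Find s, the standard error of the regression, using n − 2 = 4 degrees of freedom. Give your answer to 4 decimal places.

s = 2.8284

x=40: ŷ = 8 + 1.2·40 = 56; r = 54 − 56 = -2
x=50: ŷ = 8 + 1.2·50 = 68; r = 67 − 68 = -1
x=60: ŷ = 8 + 1.2·60 = 80; r = 85 − 80 = 5
x=70: ŷ = 8 + 1.2·70 = 92; r = 92 − 92 = 0
x=80: ŷ = 8 + 1.2·80 = 104; r = 103 − 104 = -1
x=90: ŷ = 8 + 1.2·90 = 116; r = 115 − 116 = -1
SSE = 4 + 1 + 25 + 0 + 1 + 1 = 32
s = √(32/4) = √8 ≈ 2.8284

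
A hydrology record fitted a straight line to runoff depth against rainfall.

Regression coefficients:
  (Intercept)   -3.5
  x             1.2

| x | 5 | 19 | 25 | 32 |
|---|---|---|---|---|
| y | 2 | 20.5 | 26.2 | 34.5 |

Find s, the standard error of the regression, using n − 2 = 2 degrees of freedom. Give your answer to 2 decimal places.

x=5: ŷ = -3.5 + 1.2·5 = 2.5; r = 2 − 2.5 = -0.5
x=19: ŷ = -3.5 + 1.2·19 = 19.3; r = 20.5 − 19.3 = 1.2
x=25: ŷ = -3.5 + 1.2·25 = 26.5; r = 26.2 − 26.5 = -0.3
x=32: ŷ = -3.5 + 1.2·32 = 34.9; r = 34.5 − 34.9 = -0.4
SSE = 0.25 + 1.44 + 0.09 + 0.16 = 1.94
s = √(1.94/2) = √0.97 ≈ 0.98

s = 0.98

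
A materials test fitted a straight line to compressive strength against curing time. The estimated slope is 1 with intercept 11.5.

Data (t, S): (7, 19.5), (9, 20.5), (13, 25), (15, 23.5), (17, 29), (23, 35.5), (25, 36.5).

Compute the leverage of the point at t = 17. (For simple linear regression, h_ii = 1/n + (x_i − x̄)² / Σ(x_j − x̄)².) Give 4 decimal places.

t̄ = (7 + 9 + 13 + 15 + 17 + 23 + 25)/7 = 15.5714
Σ(t − t̄)² = 73.4694 + 43.1837 + 6.61224 + 0.326531 + 2.04082 + 55.1837 + 88.898 = 269.714
h = 1/7 + (1.42857)²/269.714 = 0.142857 + 0.00756659 = 0.1504

h = 0.1504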